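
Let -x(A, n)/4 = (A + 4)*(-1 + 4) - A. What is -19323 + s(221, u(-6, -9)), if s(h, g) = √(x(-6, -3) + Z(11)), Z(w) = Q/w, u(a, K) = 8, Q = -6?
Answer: -19323 + I*√66/11 ≈ -19323.0 + 0.73855*I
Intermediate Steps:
x(A, n) = -48 - 8*A (x(A, n) = -4*((A + 4)*(-1 + 4) - A) = -4*((4 + A)*3 - A) = -4*((12 + 3*A) - A) = -4*(12 + 2*A) = -48 - 8*A)
Z(w) = -6/w
s(h, g) = I*√66/11 (s(h, g) = √((-48 - 8*(-6)) - 6/11) = √((-48 + 48) - 6*1/11) = √(0 - 6/11) = √(-6/11) = I*√66/11)
-19323 + s(221, u(-6, -9)) = -19323 + I*√66/11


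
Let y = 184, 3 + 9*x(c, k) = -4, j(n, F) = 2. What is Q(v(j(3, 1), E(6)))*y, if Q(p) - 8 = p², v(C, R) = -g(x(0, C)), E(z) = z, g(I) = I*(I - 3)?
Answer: 20080288/6561 ≈ 3060.6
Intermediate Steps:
x(c, k) = -7/9 (x(c, k) = -⅓ + (⅑)*(-4) = -⅓ - 4/9 = -7/9)
g(I) = I*(-3 + I)
v(C, R) = -238/81 (v(C, R) = -(-7)*(-3 - 7/9)/9 = -(-7)*(-34)/(9*9) = -1*238/81 = -238/81)
Q(p) = 8 + p²
Q(v(j(3, 1), E(6)))*y = (8 + (-238/81)²)*184 = (8 + 56644/6561)*184 = (109132/6561)*184 = 20080288/6561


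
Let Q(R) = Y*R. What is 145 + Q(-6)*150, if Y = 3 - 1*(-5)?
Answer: -7055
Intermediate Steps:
Y = 8 (Y = 3 + 5 = 8)
Q(R) = 8*R
145 + Q(-6)*150 = 145 + (8*(-6))*150 = 145 - 48*150 = 145 - 7200 = -7055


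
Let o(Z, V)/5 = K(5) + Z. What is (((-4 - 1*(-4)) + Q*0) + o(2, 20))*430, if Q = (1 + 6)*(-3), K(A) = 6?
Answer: 17200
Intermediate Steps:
Q = -21 (Q = 7*(-3) = -21)
o(Z, V) = 30 + 5*Z (o(Z, V) = 5*(6 + Z) = 30 + 5*Z)
(((-4 - 1*(-4)) + Q*0) + o(2, 20))*430 = (((-4 - 1*(-4)) - 21*0) + (30 + 5*2))*430 = (((-4 + 4) + 0) + (30 + 10))*430 = ((0 + 0) + 40)*430 = (0 + 40)*430 = 40*430 = 17200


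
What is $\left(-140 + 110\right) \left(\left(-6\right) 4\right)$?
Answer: $720$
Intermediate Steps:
$\left(-140 + 110\right) \left(\left(-6\right) 4\right) = \left(-30\right) \left(-24\right) = 720$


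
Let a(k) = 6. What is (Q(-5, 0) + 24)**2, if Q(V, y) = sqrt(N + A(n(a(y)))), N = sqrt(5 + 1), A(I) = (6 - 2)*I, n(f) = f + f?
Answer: (24 + sqrt(48 + sqrt(6)))**2 ≈ 967.38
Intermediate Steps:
n(f) = 2*f
A(I) = 4*I
N = sqrt(6) ≈ 2.4495
Q(V, y) = sqrt(48 + sqrt(6)) (Q(V, y) = sqrt(sqrt(6) + 4*(2*6)) = sqrt(sqrt(6) + 4*12) = sqrt(sqrt(6) + 48) = sqrt(48 + sqrt(6)))
(Q(-5, 0) + 24)**2 = (sqrt(48 + sqrt(6)) + 24)**2 = (24 + sqrt(48 + sqrt(6)))**2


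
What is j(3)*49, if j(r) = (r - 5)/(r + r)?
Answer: -49/3 ≈ -16.333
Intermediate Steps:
j(r) = (-5 + r)/(2*r) (j(r) = (-5 + r)/((2*r)) = (-5 + r)*(1/(2*r)) = (-5 + r)/(2*r))
j(3)*49 = ((½)*(-5 + 3)/3)*49 = ((½)*(⅓)*(-2))*49 = -⅓*49 = -49/3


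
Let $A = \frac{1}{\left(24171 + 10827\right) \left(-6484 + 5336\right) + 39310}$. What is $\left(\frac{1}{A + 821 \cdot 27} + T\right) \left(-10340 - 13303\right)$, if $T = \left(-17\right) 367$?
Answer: $\frac{131245516912550749227}{889747779797} \approx 1.4751 \cdot 10^{8}$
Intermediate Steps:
$T = -6239$
$A = - \frac{1}{40138394}$ ($A = \frac{1}{34998 \left(-1148\right) + 39310} = \frac{1}{-40177704 + 39310} = \frac{1}{-40138394} = - \frac{1}{40138394} \approx -2.4914 \cdot 10^{-8}$)
$\left(\frac{1}{A + 821 \cdot 27} + T\right) \left(-10340 - 13303\right) = \left(\frac{1}{- \frac{1}{40138394} + 821 \cdot 27} - 6239\right) \left(-10340 - 13303\right) = \left(\frac{1}{- \frac{1}{40138394} + 22167} - 6239\right) \left(-23643\right) = \left(\frac{1}{\frac{889747779797}{40138394}} - 6239\right) \left(-23643\right) = \left(\frac{40138394}{889747779797} - 6239\right) \left(-23643\right) = \left(- \frac{5551136358015089}{889747779797}\right) \left(-23643\right) = \frac{131245516912550749227}{889747779797}$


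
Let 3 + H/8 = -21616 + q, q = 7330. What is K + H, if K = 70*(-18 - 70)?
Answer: -120472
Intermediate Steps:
H = -114312 (H = -24 + 8*(-21616 + 7330) = -24 + 8*(-14286) = -24 - 114288 = -114312)
K = -6160 (K = 70*(-88) = -6160)
K + H = -6160 - 114312 = -120472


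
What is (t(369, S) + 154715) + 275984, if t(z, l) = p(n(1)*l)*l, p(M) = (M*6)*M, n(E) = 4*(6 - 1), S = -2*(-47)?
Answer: 1993832299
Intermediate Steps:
S = 94
n(E) = 20 (n(E) = 4*5 = 20)
p(M) = 6*M² (p(M) = (6*M)*M = 6*M²)
t(z, l) = 2400*l³ (t(z, l) = (6*(20*l)²)*l = (6*(400*l²))*l = (2400*l²)*l = 2400*l³)
(t(369, S) + 154715) + 275984 = (2400*94³ + 154715) + 275984 = (2400*830584 + 154715) + 275984 = (1993401600 + 154715) + 275984 = 1993556315 + 275984 = 1993832299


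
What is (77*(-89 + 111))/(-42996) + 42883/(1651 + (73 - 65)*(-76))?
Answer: 921015313/22422414 ≈ 41.076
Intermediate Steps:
(77*(-89 + 111))/(-42996) + 42883/(1651 + (73 - 65)*(-76)) = (77*22)*(-1/42996) + 42883/(1651 + 8*(-76)) = 1694*(-1/42996) + 42883/(1651 - 608) = -847/21498 + 42883/1043 = 921015313/22422414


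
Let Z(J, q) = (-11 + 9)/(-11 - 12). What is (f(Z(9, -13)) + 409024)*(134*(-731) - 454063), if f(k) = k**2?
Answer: -119441960752900/529 ≈ -2.2579e+11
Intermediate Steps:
Z(J, q) = 2/23 (Z(J, q) = -2/(-23) = -2*(-1/23) = 2/23)
(f(Z(9, -13)) + 409024)*(134*(-731) - 454063) = ((2/23)**2 + 409024)*(134*(-731) - 454063) = (4/529 + 409024)*(-97954 - 454063) = (216373700/529)*(-552017) = -119441960752900/529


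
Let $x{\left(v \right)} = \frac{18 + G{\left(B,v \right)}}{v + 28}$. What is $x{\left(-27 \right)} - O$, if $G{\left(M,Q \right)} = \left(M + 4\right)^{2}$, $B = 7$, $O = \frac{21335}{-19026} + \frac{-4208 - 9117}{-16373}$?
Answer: $\frac{6199437361}{44501814} \approx 139.31$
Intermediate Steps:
$O = - \frac{13685215}{44501814}$ ($O = 21335 \left(- \frac{1}{19026}\right) + \left(-4208 - 9117\right) \left(- \frac{1}{16373}\right) = - \frac{21335}{19026} - - \frac{13325}{16373} = - \frac{21335}{19026} + \frac{13325}{16373} = - \frac{13685215}{44501814} \approx -0.30752$)
$G{\left(M,Q \right)} = \left(4 + M\right)^{2}$
$x{\left(v \right)} = \frac{139}{28 + v}$ ($x{\left(v \right)} = \frac{18 + \left(4 + 7\right)^{2}}{v + 28} = \frac{18 + 11^{2}}{28 + v} = \frac{18 + 121}{28 + v} = \frac{139}{28 + v}$)
$x{\left(-27 \right)} - O = \frac{139}{28 - 27} - - \frac{13685215}{44501814} = \frac{139}{1} + \frac{13685215}{44501814} = 139 \cdot 1 + \frac{13685215}{44501814} = 139 + \frac{13685215}{44501814} = \frac{6199437361}{44501814}$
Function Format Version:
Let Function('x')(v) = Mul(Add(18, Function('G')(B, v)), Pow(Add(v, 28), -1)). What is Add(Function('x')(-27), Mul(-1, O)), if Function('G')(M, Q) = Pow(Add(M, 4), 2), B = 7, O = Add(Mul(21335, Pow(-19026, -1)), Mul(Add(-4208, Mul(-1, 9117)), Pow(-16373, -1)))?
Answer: Rational(6199437361, 44501814) ≈ 139.31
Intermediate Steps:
O = Rational(-13685215, 44501814) (O = Add(Mul(21335, Rational(-1, 19026)), Mul(Add(-4208, -9117), Rational(-1, 16373))) = Add(Rational(-21335, 19026), Mul(-13325, Rational(-1, 16373))) = Add(Rational(-21335, 19026), Rational(13325, 16373)) = Rational(-13685215, 44501814) ≈ -0.30752)
Function('G')(M, Q) = Pow(Add(4, M), 2)
Function('x')(v) = Mul(139, Pow(Add(28, v), -1)) (Function('x')(v) = Mul(Add(18, Pow(Add(4, 7), 2)), Pow(Add(v, 28), -1)) = Mul(Add(18, Pow(11, 2)), Pow(Add(28, v), -1)) = Mul(Add(18, 121), Pow(Add(28, v), -1)) = Mul(139, Pow(Add(28, v), -1)))
Add(Function('x')(-27), Mul(-1, O)) = Add(Mul(139, Pow(Add(28, -27), -1)), Mul(-1, Rational(-13685215, 44501814))) = Add(Mul(139, Pow(1, -1)), Rational(13685215, 44501814)) = Add(Mul(139, 1), Rational(13685215, 44501814)) = Add(139, Rational(13685215, 44501814)) = Rational(6199437361, 44501814)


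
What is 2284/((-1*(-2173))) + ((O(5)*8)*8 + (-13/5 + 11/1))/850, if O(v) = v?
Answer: 6637533/4617625 ≈ 1.4374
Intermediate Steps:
2284/((-1*(-2173))) + ((O(5)*8)*8 + (-13/5 + 11/1))/850 = 2284/((-1*(-2173))) + ((5*8)*8 + (-13/5 + 11/1))/850 = 2284/2173 + (40*8 + (-13*⅕ + 11*1))*(1/850) = 2284*(1/2173) + (320 + (-13/5 + 11))*(1/850) = 2284/2173 + (320 + 42/5)*(1/850) = 2284/2173 + (1642/5)*(1/850) = 2284/2173 + 821/2125 = 6637533/4617625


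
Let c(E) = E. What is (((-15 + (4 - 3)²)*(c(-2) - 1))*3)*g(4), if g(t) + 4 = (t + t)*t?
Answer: 3528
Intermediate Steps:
g(t) = -4 + 2*t² (g(t) = -4 + (t + t)*t = -4 + (2*t)*t = -4 + 2*t²)
(((-15 + (4 - 3)²)*(c(-2) - 1))*3)*g(4) = (((-15 + (4 - 3)²)*(-2 - 1))*3)*(-4 + 2*4²) = (((-15 + 1²)*(-3))*3)*(-4 + 2*16) = (((-15 + 1)*(-3))*3)*(-4 + 32) = (-14*(-3)*3)*28 = (42*3)*28 = 126*28 = 3528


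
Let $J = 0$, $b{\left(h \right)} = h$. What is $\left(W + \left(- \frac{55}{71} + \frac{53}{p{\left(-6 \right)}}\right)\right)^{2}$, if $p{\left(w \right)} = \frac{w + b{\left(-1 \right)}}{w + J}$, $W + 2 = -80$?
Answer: $\frac{344510721}{247009} \approx 1394.7$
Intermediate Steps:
$W = -82$ ($W = -2 - 80 = -82$)
$p{\left(w \right)} = \frac{-1 + w}{w}$ ($p{\left(w \right)} = \frac{w - 1}{w + 0} = \frac{-1 + w}{w}$)
$\left(W + \left(- \frac{55}{71} + \frac{53}{p{\left(-6 \right)}}\right)\right)^{2} = \left(-82 + \left(- \frac{55}{71} + \frac{53}{\frac{1}{-6} \left(-1 - 6\right)}\right)\right)^{2} = \left(-82 + \left(\left(-55\right) \frac{1}{71} + \frac{53}{\left(- \frac{1}{6}\right) \left(-7\right)}\right)\right)^{2} = \left(-82 - \left(\frac{55}{71} - \frac{53}{\frac{7}{6}}\right)\right)^{2} = \left(-82 + \left(- \frac{55}{71} + 53 \cdot \frac{6}{7}\right)\right)^{2} = \left(-82 + \left(- \frac{55}{71} + \frac{318}{7}\right)\right)^{2} = \left(-82 + \frac{22193}{497}\right)^{2} = \left(- \frac{18561}{497}\right)^{2} = \frac{344510721}{247009}$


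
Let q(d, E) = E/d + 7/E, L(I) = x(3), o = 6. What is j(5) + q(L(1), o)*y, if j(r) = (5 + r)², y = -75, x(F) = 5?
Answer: -155/2 ≈ -77.500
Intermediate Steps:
L(I) = 5
q(d, E) = 7/E + E/d
j(5) + q(L(1), o)*y = (5 + 5)² + (7/6 + 6/5)*(-75) = 10² + (7*(⅙) + 6*(⅕))*(-75) = 100 + (7/6 + 6/5)*(-75) = 100 + (71/30)*(-75) = 100 - 355/2 = -155/2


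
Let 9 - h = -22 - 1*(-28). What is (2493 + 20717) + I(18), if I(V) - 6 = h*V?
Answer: 23270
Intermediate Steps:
h = 3 (h = 9 - (-22 - 1*(-28)) = 9 - (-22 + 28) = 9 - 1*6 = 9 - 6 = 3)
I(V) = 6 + 3*V
(2493 + 20717) + I(18) = (2493 + 20717) + (6 + 3*18) = 23210 + (6 + 54) = 23210 + 60 = 23270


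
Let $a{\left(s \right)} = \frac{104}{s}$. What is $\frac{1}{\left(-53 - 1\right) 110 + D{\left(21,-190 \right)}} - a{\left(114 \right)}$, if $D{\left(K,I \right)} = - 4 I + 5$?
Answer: $- \frac{89719}{98325} \approx -0.91247$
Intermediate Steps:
$D{\left(K,I \right)} = 5 - 4 I$
$\frac{1}{\left(-53 - 1\right) 110 + D{\left(21,-190 \right)}} - a{\left(114 \right)} = \frac{1}{\left(-53 - 1\right) 110 + \left(5 - -760\right)} - \frac{104}{114} = \frac{1}{\left(-54\right) 110 + \left(5 + 760\right)} - 104 \cdot \frac{1}{114} = \frac{1}{-5940 + 765} - \frac{52}{57} = \frac{1}{-5175} - \frac{52}{57} = - \frac{1}{5175} - \frac{52}{57} = - \frac{89719}{98325}$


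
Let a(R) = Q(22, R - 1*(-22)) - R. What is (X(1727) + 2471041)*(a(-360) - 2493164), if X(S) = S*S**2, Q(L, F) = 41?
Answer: -12845952137858112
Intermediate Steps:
X(S) = S**3
a(R) = 41 - R
(X(1727) + 2471041)*(a(-360) - 2493164) = (1727**3 + 2471041)*((41 - 1*(-360)) - 2493164) = (5150827583 + 2471041)*((41 + 360) - 2493164) = 5153298624*(401 - 2493164) = 5153298624*(-2492763) = -12845952137858112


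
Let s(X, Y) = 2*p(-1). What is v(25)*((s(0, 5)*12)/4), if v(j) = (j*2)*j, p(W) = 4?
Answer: 30000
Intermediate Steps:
s(X, Y) = 8 (s(X, Y) = 2*4 = 8)
v(j) = 2*j² (v(j) = (2*j)*j = 2*j²)
v(25)*((s(0, 5)*12)/4) = (2*25²)*((8*12)/4) = (2*625)*(96*(¼)) = 1250*24 = 30000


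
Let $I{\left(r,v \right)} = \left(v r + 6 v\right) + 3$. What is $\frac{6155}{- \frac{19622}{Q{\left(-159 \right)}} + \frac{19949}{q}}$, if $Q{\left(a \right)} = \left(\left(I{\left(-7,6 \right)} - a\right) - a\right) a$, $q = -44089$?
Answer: $- \frac{13591456012575}{134031307} \approx -1.0141 \cdot 10^{5}$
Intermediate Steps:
$I{\left(r,v \right)} = 3 + 6 v + r v$ ($I{\left(r,v \right)} = \left(r v + 6 v\right) + 3 = \left(6 v + r v\right) + 3 = 3 + 6 v + r v$)
$Q{\left(a \right)} = a \left(-3 - 2 a\right)$ ($Q{\left(a \right)} = \left(\left(\left(3 + 6 \cdot 6 - 42\right) - a\right) - a\right) a = \left(\left(\left(3 + 36 - 42\right) - a\right) - a\right) a = \left(\left(-3 - a\right) - a\right) a = \left(-3 - 2 a\right) a = a \left(-3 - 2 a\right)$)
$\frac{6155}{- \frac{19622}{Q{\left(-159 \right)}} + \frac{19949}{q}} = \frac{6155}{- \frac{19622}{\left(-1\right) \left(-159\right) \left(3 + 2 \left(-159\right)\right)} + \frac{19949}{-44089}} = \frac{6155}{- \frac{19622}{\left(-1\right) \left(-159\right) \left(3 - 318\right)} + 19949 \left(- \frac{1}{44089}\right)} = \frac{6155}{- \frac{19622}{\left(-1\right) \left(-159\right) \left(-315\right)} - \frac{19949}{44089}} = \frac{6155}{- \frac{19622}{-50085} - \frac{19949}{44089}} = \frac{6155}{\left(-19622\right) \left(- \frac{1}{50085}\right) - \frac{19949}{44089}} = \frac{6155}{\frac{19622}{50085} - \frac{19949}{44089}} = \frac{6155}{- \frac{134031307}{2208197565}} = 6155 \left(- \frac{2208197565}{134031307}\right) = - \frac{13591456012575}{134031307}$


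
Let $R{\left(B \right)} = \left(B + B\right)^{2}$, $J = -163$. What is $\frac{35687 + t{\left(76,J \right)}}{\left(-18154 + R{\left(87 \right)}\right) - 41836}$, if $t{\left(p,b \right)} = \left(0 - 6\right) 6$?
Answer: $- \frac{35651}{29714} \approx -1.1998$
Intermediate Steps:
$R{\left(B \right)} = 4 B^{2}$ ($R{\left(B \right)} = \left(2 B\right)^{2} = 4 B^{2}$)
$t{\left(p,b \right)} = -36$ ($t{\left(p,b \right)} = \left(-6\right) 6 = -36$)
$\frac{35687 + t{\left(76,J \right)}}{\left(-18154 + R{\left(87 \right)}\right) - 41836} = \frac{35687 - 36}{\left(-18154 + 4 \cdot 87^{2}\right) - 41836} = \frac{35651}{\left(-18154 + 4 \cdot 7569\right) - 41836} = \frac{35651}{\left(-18154 + 30276\right) - 41836} = \frac{35651}{12122 - 41836} = \frac{35651}{-29714} = 35651 \left(- \frac{1}{29714}\right) = - \frac{35651}{29714}$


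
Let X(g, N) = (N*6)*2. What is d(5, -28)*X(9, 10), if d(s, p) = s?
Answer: 600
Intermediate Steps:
X(g, N) = 12*N (X(g, N) = (6*N)*2 = 12*N)
d(5, -28)*X(9, 10) = 5*(12*10) = 5*120 = 600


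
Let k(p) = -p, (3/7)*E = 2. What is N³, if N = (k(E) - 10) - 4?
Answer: -175616/27 ≈ -6504.3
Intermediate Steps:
E = 14/3 (E = (7/3)*2 = 14/3 ≈ 4.6667)
N = -56/3 (N = (-1*14/3 - 10) - 4 = (-14/3 - 10) - 4 = -44/3 - 4 = -56/3 ≈ -18.667)
N³ = (-56/3)³ = -175616/27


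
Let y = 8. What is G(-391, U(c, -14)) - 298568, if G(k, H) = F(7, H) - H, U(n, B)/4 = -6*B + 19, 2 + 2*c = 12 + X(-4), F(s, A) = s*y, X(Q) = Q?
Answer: -298924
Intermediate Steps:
F(s, A) = 8*s (F(s, A) = s*8 = 8*s)
c = 3 (c = -1 + (12 - 4)/2 = -1 + (½)*8 = -1 + 4 = 3)
U(n, B) = 76 - 24*B (U(n, B) = 4*(-6*B + 19) = 4*(19 - 6*B) = 76 - 24*B)
G(k, H) = 56 - H (G(k, H) = 8*7 - H = 56 - H)
G(-391, U(c, -14)) - 298568 = (56 - (76 - 24*(-14))) - 298568 = (56 - (76 + 336)) - 298568 = (56 - 1*412) - 298568 = (56 - 412) - 298568 = -356 - 298568 = -298924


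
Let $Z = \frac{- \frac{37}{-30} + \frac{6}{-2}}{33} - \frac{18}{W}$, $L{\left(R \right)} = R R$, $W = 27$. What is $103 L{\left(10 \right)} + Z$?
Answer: $\frac{10196287}{990} \approx 10299.0$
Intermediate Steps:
$L{\left(R \right)} = R^{2}$
$Z = - \frac{713}{990}$ ($Z = \frac{- \frac{37}{-30} + \frac{6}{-2}}{33} - \frac{18}{27} = \left(\left(-37\right) \left(- \frac{1}{30}\right) + 6 \left(- \frac{1}{2}\right)\right) \frac{1}{33} - \frac{2}{3} = \left(\frac{37}{30} - 3\right) \frac{1}{33} - \frac{2}{3} = \left(- \frac{53}{30}\right) \frac{1}{33} - \frac{2}{3} = - \frac{53}{990} - \frac{2}{3} = - \frac{713}{990} \approx -0.7202$)
$103 L{\left(10 \right)} + Z = 103 \cdot 10^{2} - \frac{713}{990} = 103 \cdot 100 - \frac{713}{990} = 10300 - \frac{713}{990} = \frac{10196287}{990}$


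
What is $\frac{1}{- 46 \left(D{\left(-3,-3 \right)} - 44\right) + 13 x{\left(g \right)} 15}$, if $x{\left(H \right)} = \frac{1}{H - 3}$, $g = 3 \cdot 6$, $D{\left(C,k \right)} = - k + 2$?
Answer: $\frac{1}{1807} \approx 0.0005534$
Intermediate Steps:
$D{\left(C,k \right)} = 2 - k$
$g = 18$
$x{\left(H \right)} = \frac{1}{-3 + H}$
$\frac{1}{- 46 \left(D{\left(-3,-3 \right)} - 44\right) + 13 x{\left(g \right)} 15} = \frac{1}{- 46 \left(\left(2 - -3\right) - 44\right) + \frac{13}{-3 + 18} \cdot 15} = \frac{1}{- 46 \left(\left(2 + 3\right) - 44\right) + \frac{13}{15} \cdot 15} = \frac{1}{- 46 \left(5 - 44\right) + 13 \cdot \frac{1}{15} \cdot 15} = \frac{1}{\left(-46\right) \left(-39\right) + \frac{13}{15} \cdot 15} = \frac{1}{1794 + 13} = \frac{1}{1807}$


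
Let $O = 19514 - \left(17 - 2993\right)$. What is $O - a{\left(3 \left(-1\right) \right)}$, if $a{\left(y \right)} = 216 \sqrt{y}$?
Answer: $22490 - 216 i \sqrt{3} \approx 22490.0 - 374.12 i$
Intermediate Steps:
$O = 22490$ ($O = 19514 - \left(17 - 2993\right) = 19514 - -2976 = 19514 + 2976 = 22490$)
$O - a{\left(3 \left(-1\right) \right)} = 22490 - 216 \sqrt{3 \left(-1\right)} = 22490 - 216 \sqrt{-3} = 22490 - 216 i \sqrt{3}$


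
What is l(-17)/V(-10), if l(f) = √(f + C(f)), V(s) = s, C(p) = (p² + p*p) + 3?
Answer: -√141/5 ≈ -2.3749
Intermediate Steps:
C(p) = 3 + 2*p² (C(p) = (p² + p²) + 3 = 2*p² + 3 = 3 + 2*p²)
l(f) = √(3 + f + 2*f²) (l(f) = √(f + (3 + 2*f²)) = √(3 + f + 2*f²))
l(-17)/V(-10) = √(3 - 17 + 2*(-17)²)/(-10) = √(3 - 17 + 2*289)*(-⅒) = √(3 - 17 + 578)*(-⅒) = √564*(-⅒) = (2*√141)*(-⅒) = -√141/5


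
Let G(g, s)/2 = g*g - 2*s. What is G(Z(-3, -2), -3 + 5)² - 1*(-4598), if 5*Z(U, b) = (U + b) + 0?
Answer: 4634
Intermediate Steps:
Z(U, b) = U/5 + b/5 (Z(U, b) = ((U + b) + 0)/5 = (U + b)/5 = U/5 + b/5)
G(g, s) = -4*s + 2*g² (G(g, s) = 2*(g*g - 2*s) = 2*(g² - 2*s) = -4*s + 2*g²)
G(Z(-3, -2), -3 + 5)² - 1*(-4598) = (-4*(-3 + 5) + 2*((⅕)*(-3) + (⅕)*(-2))²)² - 1*(-4598) = (-4*2 + 2*(-⅗ - ⅖)²)² + 4598 = (-8 + 2*(-1)²)² + 4598 = (-8 + 2*1)² + 4598 = (-8 + 2)² + 4598 = (-6)² + 4598 = 36 + 4598 = 4634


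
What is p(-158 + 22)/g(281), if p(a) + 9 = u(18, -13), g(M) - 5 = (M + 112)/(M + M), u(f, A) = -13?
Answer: -12364/3203 ≈ -3.8601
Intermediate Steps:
g(M) = 5 + (112 + M)/(2*M) (g(M) = 5 + (M + 112)/(M + M) = 5 + (112 + M)/((2*M)) = 5 + (112 + M)*(1/(2*M)) = 5 + (112 + M)/(2*M))
p(a) = -22 (p(a) = -9 - 13 = -22)
p(-158 + 22)/g(281) = -22/(11/2 + 56/281) = -22/3203/562 = -22*562/3203 = -12364/3203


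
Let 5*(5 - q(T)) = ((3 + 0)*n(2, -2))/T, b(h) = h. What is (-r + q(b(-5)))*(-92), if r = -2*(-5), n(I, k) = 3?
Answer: 10672/25 ≈ 426.88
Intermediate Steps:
r = 10
q(T) = 5 - 9/(5*T) (q(T) = 5 - (3 + 0)*3/(5*T) = 5 - 3*3/(5*T) = 5 - 9/(5*T))
(-r + q(b(-5)))*(-92) = (-1*10 + (5 - 9/5/(-5)))*(-92) = (-10 + (5 - 9/5*(-⅕)))*(-92) = (-10 + (5 + 9/25))*(-92) = (-10 + 134/25)*(-92) = -116/25*(-92) = 10672/25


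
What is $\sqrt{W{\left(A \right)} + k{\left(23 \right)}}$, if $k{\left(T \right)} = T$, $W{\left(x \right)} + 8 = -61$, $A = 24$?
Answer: $i \sqrt{46} \approx 6.7823 i$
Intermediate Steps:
$W{\left(x \right)} = -69$ ($W{\left(x \right)} = -8 - 61 = -69$)
$\sqrt{W{\left(A \right)} + k{\left(23 \right)}} = \sqrt{-69 + 23} = \sqrt{-46} = i \sqrt{46}$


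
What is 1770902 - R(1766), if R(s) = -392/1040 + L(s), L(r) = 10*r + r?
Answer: 227691929/130 ≈ 1.7515e+6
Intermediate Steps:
L(r) = 11*r
R(s) = -49/130 + 11*s (R(s) = -392/1040 + 11*s = -392*1/1040 + 11*s = -49/130 + 11*s)
1770902 - R(1766) = 1770902 - (-49/130 + 11*1766) = 1770902 - (-49/130 + 19426) = 1770902 - 1*2525331/130 = 1770902 - 2525331/130 = 227691929/130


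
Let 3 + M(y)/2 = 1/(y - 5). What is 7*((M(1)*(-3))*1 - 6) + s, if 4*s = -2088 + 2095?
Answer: 385/4 ≈ 96.250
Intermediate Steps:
M(y) = -6 + 2/(-5 + y) (M(y) = -6 + 2/(y - 5) = -6 + 2/(-5 + y))
s = 7/4 (s = (-2088 + 2095)/4 = (¼)*7 = 7/4 ≈ 1.7500)
7*((M(1)*(-3))*1 - 6) + s = 7*(((2*(16 - 3*1)/(-5 + 1))*(-3))*1 - 6) + 7/4 = 7*(((2*(16 - 3)/(-4))*(-3))*1 - 6) + 7/4 = 7*(((2*(-¼)*13)*(-3))*1 - 6) + 7/4 = 7*(-13/2*(-3)*1 - 6) + 7/4 = 7*((39/2)*1 - 6) + 7/4 = 7*(39/2 - 6) + 7/4 = 7*(27/2) + 7/4 = 189/2 + 7/4 = 385/4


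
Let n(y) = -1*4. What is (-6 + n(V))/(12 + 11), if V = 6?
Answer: -10/23 ≈ -0.43478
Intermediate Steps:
n(y) = -4
(-6 + n(V))/(12 + 11) = (-6 - 4)/(12 + 11) = -10/23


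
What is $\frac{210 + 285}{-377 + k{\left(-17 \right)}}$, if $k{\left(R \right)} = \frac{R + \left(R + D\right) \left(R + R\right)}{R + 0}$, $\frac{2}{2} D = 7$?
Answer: $- \frac{5}{4} \approx -1.25$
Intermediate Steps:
$D = 7$
$k{\left(R \right)} = \frac{R + 2 R \left(7 + R\right)}{R}$ ($k{\left(R \right)} = \frac{R + \left(R + 7\right) \left(R + R\right)}{R + 0} = \frac{R + \left(7 + R\right) 2 R}{R} = \frac{R + 2 R \left(7 + R\right)}{R}$)
$\frac{210 + 285}{-377 + k{\left(-17 \right)}} = \frac{210 + 285}{-377 + \left(15 + 2 \left(-17\right)\right)} = \frac{495}{-377 + \left(15 - 34\right)} = \frac{495}{-377 - 19} = \frac{495}{-396} = 495 \left(- \frac{1}{396}\right) = - \frac{5}{4}$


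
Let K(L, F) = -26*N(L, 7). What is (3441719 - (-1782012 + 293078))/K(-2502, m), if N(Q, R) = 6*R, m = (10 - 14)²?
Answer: -18061/4 ≈ -4515.3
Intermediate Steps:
m = 16 (m = (-4)² = 16)
K(L, F) = -1092 (K(L, F) = -156*7 = -26*42 = -1092)
(3441719 - (-1782012 + 293078))/K(-2502, m) = (3441719 - (-1782012 + 293078))/(-1092) = (3441719 - 1*(-1488934))*(-1/1092) = (3441719 + 1488934)*(-1/1092) = 4930653*(-1/1092) = -18061/4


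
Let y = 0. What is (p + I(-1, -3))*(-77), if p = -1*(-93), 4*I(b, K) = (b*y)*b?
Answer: -7161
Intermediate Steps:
I(b, K) = 0 (I(b, K) = ((b*0)*b)/4 = (0*b)/4 = (¼)*0 = 0)
p = 93
(p + I(-1, -3))*(-77) = (93 + 0)*(-77) = 93*(-77) = -7161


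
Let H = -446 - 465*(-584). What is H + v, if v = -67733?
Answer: 203381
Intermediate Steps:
H = 271114 (H = -446 + 271560 = 271114)
H + v = 271114 - 67733 = 203381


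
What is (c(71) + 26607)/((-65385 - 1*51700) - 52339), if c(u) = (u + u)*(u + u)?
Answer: -46771/169424 ≈ -0.27606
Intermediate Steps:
c(u) = 4*u² (c(u) = (2*u)*(2*u) = 4*u²)
(c(71) + 26607)/((-65385 - 1*51700) - 52339) = (4*71² + 26607)/((-65385 - 1*51700) - 52339) = (4*5041 + 26607)/((-65385 - 51700) - 52339) = (20164 + 26607)/(-117085 - 52339) = 46771/(-169424) = 46771*(-1/169424) = -46771/169424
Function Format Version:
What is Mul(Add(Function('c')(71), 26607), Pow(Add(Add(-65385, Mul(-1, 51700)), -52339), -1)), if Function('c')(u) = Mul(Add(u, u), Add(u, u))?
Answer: Rational(-46771, 169424) ≈ -0.27606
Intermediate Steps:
Function('c')(u) = Mul(4, Pow(u, 2)) (Function('c')(u) = Mul(Mul(2, u), Mul(2, u)) = Mul(4, Pow(u, 2)))
Mul(Add(Function('c')(71), 26607), Pow(Add(Add(-65385, Mul(-1, 51700)), -52339), -1)) = Mul(Add(Mul(4, Pow(71, 2)), 26607), Pow(Add(Add(-65385, Mul(-1, 51700)), -52339), -1)) = Mul(Add(Mul(4, 5041), 26607), Pow(Add(Add(-65385, -51700), -52339), -1)) = Mul(Add(20164, 26607), Pow(Add(-117085, -52339), -1)) = Mul(46771, Pow(-169424, -1)) = Mul(46771, Rational(-1, 169424)) = Rational(-46771, 169424)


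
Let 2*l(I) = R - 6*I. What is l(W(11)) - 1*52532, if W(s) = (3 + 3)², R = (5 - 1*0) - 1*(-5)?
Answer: -52635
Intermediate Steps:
R = 10 (R = (5 + 0) + 5 = 5 + 5 = 10)
W(s) = 36 (W(s) = 6² = 36)
l(I) = 5 - 3*I (l(I) = (10 - 6*I)/2 = 5 - 3*I)
l(W(11)) - 1*52532 = (5 - 3*36) - 1*52532 = (5 - 108) - 52532 = -103 - 52532 = -52635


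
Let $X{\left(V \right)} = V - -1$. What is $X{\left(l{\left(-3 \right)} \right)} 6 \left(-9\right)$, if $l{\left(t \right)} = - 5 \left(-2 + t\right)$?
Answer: $-1404$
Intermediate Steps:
$l{\left(t \right)} = 10 - 5 t$
$X{\left(V \right)} = 1 + V$ ($X{\left(V \right)} = V + 1 = 1 + V$)
$X{\left(l{\left(-3 \right)} \right)} 6 \left(-9\right) = \left(1 + \left(10 - -15\right)\right) 6 \left(-9\right) = \left(1 + \left(10 + 15\right)\right) 6 \left(-9\right) = \left(1 + 25\right) 6 \left(-9\right) = 26 \cdot 6 \left(-9\right) = 156 \left(-9\right) = -1404$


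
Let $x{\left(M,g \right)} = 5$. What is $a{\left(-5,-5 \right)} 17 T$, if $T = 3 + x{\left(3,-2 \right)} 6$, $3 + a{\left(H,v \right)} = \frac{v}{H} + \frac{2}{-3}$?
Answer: $-1496$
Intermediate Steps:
$a{\left(H,v \right)} = - \frac{11}{3} + \frac{v}{H}$ ($a{\left(H,v \right)} = -3 + \left(\frac{v}{H} + \frac{2}{-3}\right) = -3 + \left(\frac{v}{H} + 2 \left(- \frac{1}{3}\right)\right) = -3 - \left(\frac{2}{3} - \frac{v}{H}\right) = - \frac{11}{3} + \frac{v}{H}$)
$T = 33$ ($T = 3 + 5 \cdot 6 = 3 + 30 = 33$)
$a{\left(-5,-5 \right)} 17 T = \left(- \frac{11}{3} - \frac{5}{-5}\right) 17 \cdot 33 = \left(- \frac{11}{3} - -1\right) 17 \cdot 33 = \left(- \frac{11}{3} + 1\right) 17 \cdot 33 = \left(- \frac{8}{3}\right) 17 \cdot 33 = \left(- \frac{136}{3}\right) 33 = -1496$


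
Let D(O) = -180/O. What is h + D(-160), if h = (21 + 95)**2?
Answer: 107657/8 ≈ 13457.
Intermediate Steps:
h = 13456 (h = 116**2 = 13456)
h + D(-160) = 13456 - 180/(-160) = 13456 - 180*(-1/160) = 13456 + 9/8 = 107657/8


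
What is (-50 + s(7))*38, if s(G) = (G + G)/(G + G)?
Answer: -1862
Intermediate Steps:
s(G) = 1 (s(G) = (2*G)/((2*G)) = (2*G)*(1/(2*G)) = 1)
(-50 + s(7))*38 = (-50 + 1)*38 = -49*38 = -1862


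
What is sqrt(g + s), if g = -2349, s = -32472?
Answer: 3*I*sqrt(3869) ≈ 186.6*I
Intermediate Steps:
sqrt(g + s) = sqrt(-2349 - 32472) = sqrt(-34821) = 3*I*sqrt(3869)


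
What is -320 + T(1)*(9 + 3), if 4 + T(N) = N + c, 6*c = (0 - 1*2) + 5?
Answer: -350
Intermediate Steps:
c = ½ (c = ((0 - 1*2) + 5)/6 = ((0 - 2) + 5)/6 = (-2 + 5)/6 = (⅙)*3 = ½ ≈ 0.50000)
T(N) = -7/2 + N (T(N) = -4 + (N + ½) = -4 + (½ + N) = -7/2 + N)
-320 + T(1)*(9 + 3) = -320 + (-7/2 + 1)*(9 + 3) = -320 - 5/2*12 = -320 - 30 = -350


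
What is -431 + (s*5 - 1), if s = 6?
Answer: -402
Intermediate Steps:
-431 + (s*5 - 1) = -431 + (6*5 - 1) = -431 + (30 - 1) = -431 + 29 = -402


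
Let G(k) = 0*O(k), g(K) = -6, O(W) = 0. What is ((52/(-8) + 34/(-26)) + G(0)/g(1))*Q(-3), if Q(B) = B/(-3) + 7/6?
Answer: -203/12 ≈ -16.917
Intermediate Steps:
G(k) = 0 (G(k) = 0*0 = 0)
Q(B) = 7/6 - B/3 (Q(B) = B*(-⅓) + 7*(⅙) = -B/3 + 7/6 = 7/6 - B/3)
((52/(-8) + 34/(-26)) + G(0)/g(1))*Q(-3) = ((52/(-8) + 34/(-26)) + 0/(-6))*(7/6 - ⅓*(-3)) = ((52*(-⅛) + 34*(-1/26)) + 0*(-⅙))*(7/6 + 1) = ((-13/2 - 17/13) + 0)*(13/6) = (-203/26 + 0)*(13/6) = -203/26*13/6 = -203/12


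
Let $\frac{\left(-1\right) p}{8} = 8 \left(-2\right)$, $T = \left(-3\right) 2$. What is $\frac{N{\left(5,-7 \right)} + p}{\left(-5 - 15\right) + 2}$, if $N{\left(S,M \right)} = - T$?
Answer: $- \frac{67}{9} \approx -7.4444$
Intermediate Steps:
$T = -6$
$p = 128$ ($p = - 8 \cdot 8 \left(-2\right) = \left(-8\right) \left(-16\right) = 128$)
$N{\left(S,M \right)} = 6$ ($N{\left(S,M \right)} = \left(-1\right) \left(-6\right) = 6$)
$\frac{N{\left(5,-7 \right)} + p}{\left(-5 - 15\right) + 2} = \frac{6 + 128}{\left(-5 - 15\right) + 2} = \frac{134}{-20 + 2} = \frac{134}{-18} = 134 \left(- \frac{1}{18}\right) = - \frac{67}{9}$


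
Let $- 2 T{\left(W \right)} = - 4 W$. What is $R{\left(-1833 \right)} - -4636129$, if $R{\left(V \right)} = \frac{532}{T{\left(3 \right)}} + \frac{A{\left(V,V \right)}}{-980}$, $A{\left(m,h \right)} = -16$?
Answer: $\frac{3407619997}{735} \approx 4.6362 \cdot 10^{6}$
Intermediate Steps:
$T{\left(W \right)} = 2 W$ ($T{\left(W \right)} = - \frac{\left(-4\right) W}{2} = 2 W$)
$R{\left(V \right)} = \frac{65182}{735}$ ($R{\left(V \right)} = \frac{532}{2 \cdot 3} - \frac{16}{-980} = \frac{532}{6} - - \frac{4}{245} = 532 \cdot \frac{1}{6} + \frac{4}{245} = \frac{266}{3} + \frac{4}{245} = \frac{65182}{735}$)
$R{\left(-1833 \right)} - -4636129 = \frac{65182}{735} - -4636129 = \frac{65182}{735} + 4636129 = \frac{3407619997}{735}$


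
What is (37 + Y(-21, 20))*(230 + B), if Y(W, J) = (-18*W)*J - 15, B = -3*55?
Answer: 492830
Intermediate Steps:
B = -165
Y(W, J) = -15 - 18*J*W (Y(W, J) = -18*J*W - 15 = -15 - 18*J*W)
(37 + Y(-21, 20))*(230 + B) = (37 + (-15 - 18*20*(-21)))*(230 - 165) = (37 + (-15 + 7560))*65 = (37 + 7545)*65 = 7582*65 = 492830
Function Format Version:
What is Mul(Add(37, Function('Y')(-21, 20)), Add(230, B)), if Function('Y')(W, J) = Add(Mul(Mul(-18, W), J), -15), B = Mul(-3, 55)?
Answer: 492830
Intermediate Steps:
B = -165
Function('Y')(W, J) = Add(-15, Mul(-18, J, W)) (Function('Y')(W, J) = Add(Mul(-18, J, W), -15) = Add(-15, Mul(-18, J, W)))
Mul(Add(37, Function('Y')(-21, 20)), Add(230, B)) = Mul(Add(37, Add(-15, Mul(-18, 20, -21))), Add(230, -165)) = Mul(Add(37, Add(-15, 7560)), 65) = Mul(Add(37, 7545), 65) = Mul(7582, 65) = 492830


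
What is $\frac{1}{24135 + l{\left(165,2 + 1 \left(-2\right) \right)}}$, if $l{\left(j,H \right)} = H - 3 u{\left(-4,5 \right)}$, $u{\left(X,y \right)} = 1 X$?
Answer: $\frac{1}{24147} \approx 4.1413 \cdot 10^{-5}$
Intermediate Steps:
$u{\left(X,y \right)} = X$
$l{\left(j,H \right)} = 12 + H$ ($l{\left(j,H \right)} = H - -12 = H + 12 = 12 + H$)
$\frac{1}{24135 + l{\left(165,2 + 1 \left(-2\right) \right)}} = \frac{1}{24135 + \left(12 + \left(2 + 1 \left(-2\right)\right)\right)} = \frac{1}{24135 + \left(12 + \left(2 - 2\right)\right)} = \frac{1}{24135 + \left(12 + 0\right)} = \frac{1}{24135 + 12} = \frac{1}{24147}$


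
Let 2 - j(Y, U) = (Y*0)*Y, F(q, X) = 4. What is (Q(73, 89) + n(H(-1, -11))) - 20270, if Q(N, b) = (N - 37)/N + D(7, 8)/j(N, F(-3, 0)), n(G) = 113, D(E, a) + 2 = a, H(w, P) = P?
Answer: -1471206/73 ≈ -20154.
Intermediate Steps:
D(E, a) = -2 + a
j(Y, U) = 2 (j(Y, U) = 2 - Y*0*Y = 2 - 0*Y = 2 - 1*0 = 2 + 0 = 2)
Q(N, b) = 3 + (-37 + N)/N (Q(N, b) = (N - 37)/N + (-2 + 8)/2 = (-37 + N)/N + 6*(1/2) = (-37 + N)/N + 3 = 3 + (-37 + N)/N)
(Q(73, 89) + n(H(-1, -11))) - 20270 = ((4 - 37/73) + 113) - 20270 = (255/73 + 113) - 20270 = 8504/73 - 20270 = -1471206/73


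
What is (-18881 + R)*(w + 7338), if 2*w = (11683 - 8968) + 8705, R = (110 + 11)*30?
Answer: -198995048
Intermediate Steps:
R = 3630 (R = 121*30 = 3630)
w = 5710 (w = ((11683 - 8968) + 8705)/2 = (2715 + 8705)/2 = (½)*11420 = 5710)
(-18881 + R)*(w + 7338) = (-18881 + 3630)*(5710 + 7338) = -15251*13048 = -198995048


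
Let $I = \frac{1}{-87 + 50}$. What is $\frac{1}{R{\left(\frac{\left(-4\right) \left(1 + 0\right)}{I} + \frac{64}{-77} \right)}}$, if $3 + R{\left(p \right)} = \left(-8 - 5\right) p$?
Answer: $- \frac{77}{147547} \approx -0.00052187$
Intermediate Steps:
$I = - \frac{1}{37}$ ($I = \frac{1}{-37} = - \frac{1}{37} \approx -0.027027$)
$R{\left(p \right)} = -3 - 13 p$ ($R{\left(p \right)} = -3 + \left(-8 - 5\right) p = -3 - 13 p$)
$\frac{1}{R{\left(\frac{\left(-4\right) \left(1 + 0\right)}{I} + \frac{64}{-77} \right)}} = \frac{1}{-3 - 13 \left(\frac{\left(-4\right) \left(1 + 0\right)}{- \frac{1}{37}} + \frac{64}{-77}\right)} = \frac{1}{-3 - 13 \left(\left(-4\right) 1 \left(-37\right) + 64 \left(- \frac{1}{77}\right)\right)} = \frac{1}{-3 - 13 \left(\left(-4\right) \left(-37\right) - \frac{64}{77}\right)} = \frac{1}{-3 - 13 \left(148 - \frac{64}{77}\right)} = \frac{1}{-3 - \frac{147316}{77}} = \frac{1}{- \frac{147547}{77}} = - \frac{77}{147547}$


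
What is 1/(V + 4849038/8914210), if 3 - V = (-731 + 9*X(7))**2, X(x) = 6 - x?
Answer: -4457105/2440694902166 ≈ -1.8262e-6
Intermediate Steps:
V = -547597 (V = 3 - (-731 + 9*(6 - 1*7))**2 = 3 - (-731 + 9*(6 - 7))**2 = 3 - (-731 + 9*(-1))**2 = 3 - (-731 - 9)**2 = 3 - 1*(-740)**2 = 3 - 1*547600 = 3 - 547600 = -547597)
1/(V + 4849038/8914210) = 1/(-547597 + 4849038/8914210) = 1/(-547597 + 4849038*(1/8914210)) = 1/(-547597 + 2424519/4457105) = 1/(-2440694902166/4457105) = -4457105/2440694902166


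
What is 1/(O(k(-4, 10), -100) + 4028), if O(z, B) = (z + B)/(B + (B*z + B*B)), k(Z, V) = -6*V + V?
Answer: 298/1200341 ≈ 0.00024826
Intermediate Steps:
k(Z, V) = -5*V
O(z, B) = (B + z)/(B + B² + B*z) (O(z, B) = (B + z)/(B + (B*z + B²)) = (B + z)/(B + (B² + B*z)) = (B + z)/(B + B² + B*z))
1/(O(k(-4, 10), -100) + 4028) = 1/((-100 - 5*10)/((-100)*(1 - 100 - 5*10)) + 4028) = 1/(-(-100 - 50)/(100*(1 - 100 - 50)) + 4028) = 1/(-1/100*(-150)/(-149) + 4028) = 1/(-1/100*(-1/149)*(-150) + 4028) = 1/(-3/298 + 4028) = 1/(1200341/298) = 298/1200341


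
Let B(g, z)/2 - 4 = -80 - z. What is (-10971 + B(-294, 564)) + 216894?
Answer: 204643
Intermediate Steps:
B(g, z) = -152 - 2*z (B(g, z) = 8 + 2*(-80 - z) = 8 + (-160 - 2*z) = -152 - 2*z)
(-10971 + B(-294, 564)) + 216894 = (-10971 + (-152 - 2*564)) + 216894 = (-10971 + (-152 - 1128)) + 216894 = (-10971 - 1280) + 216894 = -12251 + 216894 = 204643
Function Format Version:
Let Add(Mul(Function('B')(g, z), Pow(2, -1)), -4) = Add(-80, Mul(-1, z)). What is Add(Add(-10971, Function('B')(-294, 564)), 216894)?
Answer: 204643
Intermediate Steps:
Function('B')(g, z) = Add(-152, Mul(-2, z)) (Function('B')(g, z) = Add(8, Mul(2, Add(-80, Mul(-1, z)))) = Add(8, Add(-160, Mul(-2, z))) = Add(-152, Mul(-2, z)))
Add(Add(-10971, Function('B')(-294, 564)), 216894) = Add(Add(-10971, Add(-152, Mul(-2, 564))), 216894) = Add(Add(-10971, Add(-152, -1128)), 216894) = Add(Add(-10971, -1280), 216894) = Add(-12251, 216894) = 204643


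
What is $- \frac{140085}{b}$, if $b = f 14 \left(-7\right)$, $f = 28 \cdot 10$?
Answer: $\frac{28017}{5488} \approx 5.1051$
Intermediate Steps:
$f = 280$
$b = -27440$ ($b = 280 \cdot 14 \left(-7\right) = 280 \left(-98\right) = -27440$)
$- \frac{140085}{b} = - \frac{140085}{-27440} = \left(-140085\right) \left(- \frac{1}{27440}\right) = \frac{28017}{5488}$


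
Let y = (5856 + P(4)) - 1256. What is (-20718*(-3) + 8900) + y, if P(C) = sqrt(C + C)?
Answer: 75654 + 2*sqrt(2) ≈ 75657.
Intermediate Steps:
P(C) = sqrt(2)*sqrt(C) (P(C) = sqrt(2*C) = sqrt(2)*sqrt(C))
y = 4600 + 2*sqrt(2) (y = (5856 + sqrt(2)*sqrt(4)) - 1256 = (5856 + sqrt(2)*2) - 1256 = (5856 + 2*sqrt(2)) - 1256 = 4600 + 2*sqrt(2) ≈ 4602.8)
(-20718*(-3) + 8900) + y = (-20718*(-3) + 8900) + (4600 + 2*sqrt(2)) = (62154 + 8900) + (4600 + 2*sqrt(2)) = 71054 + (4600 + 2*sqrt(2)) = 75654 + 2*sqrt(2)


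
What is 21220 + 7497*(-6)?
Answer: -23762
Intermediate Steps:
21220 + 7497*(-6) = 21220 - 44982 = -23762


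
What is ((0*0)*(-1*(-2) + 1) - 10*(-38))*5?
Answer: 1900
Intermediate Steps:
((0*0)*(-1*(-2) + 1) - 10*(-38))*5 = (0*(2 + 1) + 380)*5 = (0*3 + 380)*5 = (0 + 380)*5 = 380*5 = 1900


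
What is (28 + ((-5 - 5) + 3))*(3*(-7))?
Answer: -441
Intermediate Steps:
(28 + ((-5 - 5) + 3))*(3*(-7)) = (28 + (-10 + 3))*(-21) = (28 - 7)*(-21) = 21*(-21) = -441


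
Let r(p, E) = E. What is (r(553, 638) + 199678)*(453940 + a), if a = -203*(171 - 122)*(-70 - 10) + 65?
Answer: 250347925740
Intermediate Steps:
a = 795825 (a = -9947*(-80) + 65 = -203*(-3920) + 65 = 795760 + 65 = 795825)
(r(553, 638) + 199678)*(453940 + a) = (638 + 199678)*(453940 + 795825) = 200316*1249765 = 250347925740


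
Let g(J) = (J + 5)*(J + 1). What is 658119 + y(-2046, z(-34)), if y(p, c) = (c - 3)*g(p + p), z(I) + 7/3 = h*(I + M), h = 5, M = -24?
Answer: -14811872105/3 ≈ -4.9373e+9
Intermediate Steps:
g(J) = (1 + J)*(5 + J) (g(J) = (5 + J)*(1 + J) = (1 + J)*(5 + J))
z(I) = -367/3 + 5*I (z(I) = -7/3 + 5*(I - 24) = -7/3 + 5*(-24 + I) = -7/3 + (-120 + 5*I) = -367/3 + 5*I)
y(p, c) = (-3 + c)*(5 + 4*p² + 12*p) (y(p, c) = (c - 3)*(5 + (p + p)² + 6*(p + p)) = (-3 + c)*(5 + (2*p)² + 6*(2*p)) = (-3 + c)*(5 + 4*p² + 12*p))
658119 + y(-2046, z(-34)) = 658119 + (-3 + (-367/3 + 5*(-34)))*(5 + 4*(-2046)² + 12*(-2046)) = 658119 + (-3 + (-367/3 - 170))*(5 + 4*4186116 - 24552) = 658119 + (-3 - 877/3)*(5 + 16744464 - 24552) = 658119 - 886/3*16719917 = 658119 - 14813846462/3 = -14811872105/3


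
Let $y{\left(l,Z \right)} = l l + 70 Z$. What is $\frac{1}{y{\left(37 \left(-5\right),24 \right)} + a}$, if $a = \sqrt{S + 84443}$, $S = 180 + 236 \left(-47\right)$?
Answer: $\frac{35905}{1289095494} - \frac{23 \sqrt{139}}{1289095494} \approx 2.7642 \cdot 10^{-5}$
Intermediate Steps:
$S = -10912$ ($S = 180 - 11092 = -10912$)
$y{\left(l,Z \right)} = l^{2} + 70 Z$
$a = 23 \sqrt{139}$ ($a = \sqrt{-10912 + 84443} = \sqrt{73531} = 23 \sqrt{139} \approx 271.17$)
$\frac{1}{y{\left(37 \left(-5\right),24 \right)} + a} = \frac{1}{\left(\left(37 \left(-5\right)\right)^{2} + 70 \cdot 24\right) + 23 \sqrt{139}} = \frac{1}{\left(\left(-185\right)^{2} + 1680\right) + 23 \sqrt{139}} = \frac{1}{\left(34225 + 1680\right) + 23 \sqrt{139}} = \frac{1}{35905 + 23 \sqrt{139}}$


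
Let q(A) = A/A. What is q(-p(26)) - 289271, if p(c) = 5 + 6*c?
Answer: -289270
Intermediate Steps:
q(A) = 1
q(-p(26)) - 289271 = 1 - 289271 = -289270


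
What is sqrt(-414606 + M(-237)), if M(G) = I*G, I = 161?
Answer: 3*I*sqrt(50307) ≈ 672.88*I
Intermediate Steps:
M(G) = 161*G
sqrt(-414606 + M(-237)) = sqrt(-414606 + 161*(-237)) = sqrt(-414606 - 38157) = sqrt(-452763) = 3*I*sqrt(50307)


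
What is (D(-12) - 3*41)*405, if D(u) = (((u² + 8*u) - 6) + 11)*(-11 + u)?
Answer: -543510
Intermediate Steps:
D(u) = (-11 + u)*(5 + u² + 8*u) (D(u) = ((-6 + u² + 8*u) + 11)*(-11 + u) = (5 + u² + 8*u)*(-11 + u) = (-11 + u)*(5 + u² + 8*u))
(D(-12) - 3*41)*405 = ((-55 + (-12)³ - 83*(-12) - 3*(-12)²) - 3*41)*405 = ((-55 - 1728 + 996 - 3*144) - 123)*405 = ((-55 - 1728 + 996 - 432) - 123)*405 = (-1219 - 123)*405 = -1342*405 = -543510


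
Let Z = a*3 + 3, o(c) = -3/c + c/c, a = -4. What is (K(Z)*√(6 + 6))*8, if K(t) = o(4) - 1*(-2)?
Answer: 36*√3 ≈ 62.354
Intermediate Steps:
o(c) = 1 - 3/c (o(c) = -3/c + 1 = 1 - 3/c)
Z = -9 (Z = -4*3 + 3 = -12 + 3 = -9)
K(t) = 9/4 (K(t) = (-3 + 4)/4 - 1*(-2) = (¼)*1 + 2 = ¼ + 2 = 9/4)
(K(Z)*√(6 + 6))*8 = (9*√(6 + 6)/4)*8 = (9*√12/4)*8 = (9*(2*√3)/4)*8 = (9*√3/2)*8 = 36*√3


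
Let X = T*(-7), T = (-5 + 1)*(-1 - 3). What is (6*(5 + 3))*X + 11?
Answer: -5365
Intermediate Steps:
T = 16 (T = -4*(-4) = 16)
X = -112 (X = 16*(-7) = -112)
(6*(5 + 3))*X + 11 = (6*(5 + 3))*(-112) + 11 = (6*8)*(-112) + 11 = 48*(-112) + 11 = -5376 + 11 = -5365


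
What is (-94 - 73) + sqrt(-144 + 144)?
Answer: -167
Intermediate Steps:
(-94 - 73) + sqrt(-144 + 144) = -167 + sqrt(0) = -167 + 0 = -167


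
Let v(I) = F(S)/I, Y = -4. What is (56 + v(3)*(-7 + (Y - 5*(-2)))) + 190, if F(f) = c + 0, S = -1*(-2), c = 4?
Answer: 734/3 ≈ 244.67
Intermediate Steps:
S = 2
F(f) = 4 (F(f) = 4 + 0 = 4)
v(I) = 4/I
(56 + v(3)*(-7 + (Y - 5*(-2)))) + 190 = (56 + (4/3)*(-7 + (-4 - 5*(-2)))) + 190 = (56 + (4*(⅓))*(-7 + (-4 + 10))) + 190 = (56 + 4*(-7 + 6)/3) + 190 = (56 + (4/3)*(-1)) + 190 = (56 - 4/3) + 190 = 164/3 + 190 = 734/3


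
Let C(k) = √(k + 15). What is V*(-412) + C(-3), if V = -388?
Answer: 159856 + 2*√3 ≈ 1.5986e+5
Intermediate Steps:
C(k) = √(15 + k)
V*(-412) + C(-3) = -388*(-412) + √(15 - 3) = 159856 + √12 = 159856 + 2*√3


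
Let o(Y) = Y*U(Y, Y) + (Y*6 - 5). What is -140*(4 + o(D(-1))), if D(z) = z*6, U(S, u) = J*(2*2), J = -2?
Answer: -1540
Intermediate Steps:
U(S, u) = -8 (U(S, u) = -4*2 = -2*4 = -8)
D(z) = 6*z
o(Y) = -5 - 2*Y (o(Y) = Y*(-8) + (Y*6 - 5) = -8*Y + (6*Y - 5) = -8*Y + (-5 + 6*Y) = -5 - 2*Y)
-140*(4 + o(D(-1))) = -140*(4 + (-5 - 12*(-1))) = -140*(4 + (-5 - 2*(-6))) = -140*(4 + (-5 + 12)) = -140*(4 + 7) = -140*11 = -1540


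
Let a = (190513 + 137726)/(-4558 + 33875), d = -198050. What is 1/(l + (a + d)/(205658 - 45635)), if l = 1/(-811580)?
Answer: -3807441778689780/4711959944009671 ≈ -0.80804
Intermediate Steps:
l = -1/811580 ≈ -1.2322e-6
a = 328239/29317 ≈ 11.196
1/(l + (a + d)/(205658 - 45635)) = 1/(-1/811580 + (328239/29317 - 198050)/(205658 - 45635)) = 1/(-1/811580 - 5805903611/29317/160023) = 1/(-1/811580 - 5805903611/29317*1/160023) = 1/(-1/811580 - 5805903611/4691394291) = 1/(-4711959944009671/3807441778689780) = -3807441778689780/4711959944009671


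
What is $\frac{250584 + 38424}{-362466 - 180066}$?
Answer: $- \frac{24084}{45211} \approx -0.5327$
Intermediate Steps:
$\frac{250584 + 38424}{-362466 - 180066} = \frac{289008}{-542532} = 289008 \left(- \frac{1}{542532}\right) = - \frac{24084}{45211}$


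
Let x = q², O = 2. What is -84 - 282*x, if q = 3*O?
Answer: -10236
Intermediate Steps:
q = 6 (q = 3*2 = 6)
x = 36 (x = 6² = 36)
-84 - 282*x = -84 - 282*36 = -84 - 10152 = -10236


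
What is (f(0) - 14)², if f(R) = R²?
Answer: 196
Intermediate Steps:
(f(0) - 14)² = (0² - 14)² = (0 - 14)² = (-14)² = 196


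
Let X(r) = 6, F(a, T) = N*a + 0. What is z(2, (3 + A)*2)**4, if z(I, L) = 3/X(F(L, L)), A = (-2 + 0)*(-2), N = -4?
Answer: 1/16 ≈ 0.062500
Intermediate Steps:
F(a, T) = -4*a (F(a, T) = -4*a + 0 = -4*a)
A = 4 (A = -2*(-2) = 4)
z(I, L) = 1/2 (z(I, L) = 3/6 = 3*(1/6) = 1/2)
z(2, (3 + A)*2)**4 = (1/2)**4 = 1/16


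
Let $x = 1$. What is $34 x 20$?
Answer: $680$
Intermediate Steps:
$34 x 20 = 34 \cdot 1 \cdot 20 = 34 \cdot 20 = 680$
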